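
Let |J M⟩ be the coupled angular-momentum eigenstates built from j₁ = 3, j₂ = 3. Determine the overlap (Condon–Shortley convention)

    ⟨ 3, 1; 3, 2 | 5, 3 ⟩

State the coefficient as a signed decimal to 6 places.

−√(1/6) = -0.408248

√[11·1!5!5!/12! · 4!2!5!1!8!2!] = √(153600)
  +(−1)^0/∏(0,1,2,5,3,0)! = 1/1440  (running 1/1440)
  +(−1)^1/∏(1,0,1,4,4,1)! = -1/576  (running -1/960)
⟨..|..⟩ = √(153600)·(-1/960) = -0.408248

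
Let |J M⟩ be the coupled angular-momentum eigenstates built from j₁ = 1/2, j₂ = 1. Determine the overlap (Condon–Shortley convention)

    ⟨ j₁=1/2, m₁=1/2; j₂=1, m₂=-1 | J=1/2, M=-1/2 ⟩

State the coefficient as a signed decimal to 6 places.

+0.816497  (= +√(2/3))

triangle: 1!×0!×1!/3! = 1/6
(j±m)!: 1!×0!×0!×2!×0!×1! = 2
prefactor² = (2J+1)×Δ×N² = 2/3
  k=0: +1/(0!×1!×0!×0!×0!×1!) = 1
Σ = 1  ⇒  CG² = 2/3×1² = 2/3
CG = +√(2/3) = +0.816497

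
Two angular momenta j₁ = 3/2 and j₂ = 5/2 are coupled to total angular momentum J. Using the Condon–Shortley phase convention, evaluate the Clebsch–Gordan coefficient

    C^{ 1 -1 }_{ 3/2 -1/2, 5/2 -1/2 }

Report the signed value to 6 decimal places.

√[3·3!0!2!/6! · 1!2!2!3!0!2!] = √(12/5)
  +(−1)^2/∏(2,1,0,0,0,2)! = 1/4  (running 1/4)
⟨..|..⟩ = √(12/5)·(1/4) = +0.387298

+0.387298  (= +√(3/20))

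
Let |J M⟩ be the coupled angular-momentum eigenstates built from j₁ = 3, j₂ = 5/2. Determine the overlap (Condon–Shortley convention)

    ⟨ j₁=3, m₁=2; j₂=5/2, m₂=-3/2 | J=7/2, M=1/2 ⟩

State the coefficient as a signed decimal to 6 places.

triangle: 2!*4!*3!/10! = 288/3628800
(j±m)!: 5!*1!*1!*4!*4!*3! = 414720
prefactor² = (2J+1)*Δ*N² = 9216/35
  k=0: +1/(0!*2!*1!*1!*3!*2!) = 1/24
  k=1: −1/(1!*1!*0!*0!*4!*3!) = -1/144
Σ = 5/144  ⇒  CG² = 9216/35*5/144² = 20/63
CG = +√(20/63) = +0.563436

+√(20/63) = +0.563436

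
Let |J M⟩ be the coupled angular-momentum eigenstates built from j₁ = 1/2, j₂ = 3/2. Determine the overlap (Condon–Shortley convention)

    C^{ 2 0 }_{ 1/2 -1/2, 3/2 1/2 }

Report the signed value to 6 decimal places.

triangle: 0!*1!*3!/5! = 6/120
(j±m)!: 0!*1!*2!*1!*2!*2! = 8
prefactor² = (2J+1)*Δ*N² = 2
  k=0: +1/(0!*0!*1!*2!*0!*1!) = 1/2
Σ = 1/2  ⇒  CG² = 2*1/2² = 1/2
CG = +√(1/2) = +0.707107

+0.707107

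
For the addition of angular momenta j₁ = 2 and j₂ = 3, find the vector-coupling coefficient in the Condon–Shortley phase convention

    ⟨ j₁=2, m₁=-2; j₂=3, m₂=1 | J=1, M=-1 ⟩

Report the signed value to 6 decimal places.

√[3·4!0!2!/7! · 0!4!4!2!0!2!] = √(2304/35)
  +(−1)^4/∏(4,0,0,0,0,2)! = 1/48  (running 1/48)
⟨..|..⟩ = √(2304/35)·(1/48) = +0.169031

+0.169031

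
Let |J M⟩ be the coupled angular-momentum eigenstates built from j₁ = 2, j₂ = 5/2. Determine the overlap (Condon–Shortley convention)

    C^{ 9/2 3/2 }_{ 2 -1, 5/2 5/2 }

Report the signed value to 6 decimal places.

j₁+j₂−J=0  J+j₁−j₂=4  J−j₁+j₂=5  j₁+j₂+J+1=10
(j₁±m₁, j₂±m₂, J±M) = (1,3,5,0,6,3)
P² = 172800/7
sum k=0..0:
  [0] +1/720 = 1/720
S = 1/720
C² = P²·S² = 1/21 ; C = +0.218218

+0.218218  (= +√(1/21))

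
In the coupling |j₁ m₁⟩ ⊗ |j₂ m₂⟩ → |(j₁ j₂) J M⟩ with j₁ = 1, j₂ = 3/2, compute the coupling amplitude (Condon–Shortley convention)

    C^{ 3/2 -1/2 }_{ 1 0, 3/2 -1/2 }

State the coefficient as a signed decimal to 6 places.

√[4·1!1!2!/5! · 1!1!1!2!1!2!] = √(4/15)
  +(−1)^0/∏(0,1,1,1,0,1)! = 1  (running 1)
  +(−1)^1/∏(1,0,0,0,1,2)! = -1/2  (running 1/2)
⟨..|..⟩ = √(4/15)·(1/2) = +0.258199

+√(1/15) ≈ +0.258199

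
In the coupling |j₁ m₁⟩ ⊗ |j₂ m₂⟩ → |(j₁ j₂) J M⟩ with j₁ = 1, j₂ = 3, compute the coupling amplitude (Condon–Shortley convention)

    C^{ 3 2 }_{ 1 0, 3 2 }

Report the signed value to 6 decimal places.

-0.577350  (= −√(1/3))

triangle: 1!×1!×5!/8! = 120/40320
(j±m)!: 1!×1!×5!×1!×5!×1! = 14400
prefactor² = (2J+1)×Δ×N² = 300
  k=0: +1/(0!×1!×1!×5!×0!×0!) = 1/120
  k=1: −1/(1!×0!×0!×4!×1!×1!) = -1/24
Σ = -1/30  ⇒  CG² = 300×(-1/30)² = 1/3
CG = −√(1/3) = -0.577350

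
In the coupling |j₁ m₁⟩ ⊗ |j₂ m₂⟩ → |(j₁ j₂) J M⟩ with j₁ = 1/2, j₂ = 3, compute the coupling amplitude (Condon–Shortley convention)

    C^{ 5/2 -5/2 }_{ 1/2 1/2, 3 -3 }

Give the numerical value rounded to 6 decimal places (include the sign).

√[6·1!0!5!/7! · 1!0!0!6!0!5!] = √(86400/7)
  +(−1)^0/∏(0,1,0,0,0,5)! = 1/120  (running 1/120)
⟨..|..⟩ = √(86400/7)·(1/120) = +0.925820

+0.925820  (= +√(6/7))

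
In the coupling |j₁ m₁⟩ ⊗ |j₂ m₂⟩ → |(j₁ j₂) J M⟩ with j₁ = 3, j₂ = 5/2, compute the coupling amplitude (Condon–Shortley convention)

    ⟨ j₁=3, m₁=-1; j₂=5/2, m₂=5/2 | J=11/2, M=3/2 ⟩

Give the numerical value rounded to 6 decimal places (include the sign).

triangle: 0!*6!*5!/12! = 86400/479001600
(j±m)!: 2!*4!*5!*0!*7!*4! = 696729600
prefactor² = (2J+1)*Δ*N² = 16588800/11
  k=0: +1/(0!*0!*4!*5!*2!*0!) = 1/5760
Σ = 1/5760  ⇒  CG² = 16588800/11*1/5760² = 1/22
CG = +√(1/22) = +0.213201

+0.213201  (= +√(1/22))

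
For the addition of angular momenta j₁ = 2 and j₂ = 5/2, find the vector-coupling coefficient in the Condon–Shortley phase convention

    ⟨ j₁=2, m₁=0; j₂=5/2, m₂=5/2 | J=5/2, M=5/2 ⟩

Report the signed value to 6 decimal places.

√[6·2!2!3!/8! · 2!2!5!0!5!0!] = √(1440/7)
  +(−1)^2/∏(2,0,0,3,2,0)! = 1/24  (running 1/24)
⟨..|..⟩ = √(1440/7)·(1/24) = +0.597614

+√(5/14) ≈ +0.597614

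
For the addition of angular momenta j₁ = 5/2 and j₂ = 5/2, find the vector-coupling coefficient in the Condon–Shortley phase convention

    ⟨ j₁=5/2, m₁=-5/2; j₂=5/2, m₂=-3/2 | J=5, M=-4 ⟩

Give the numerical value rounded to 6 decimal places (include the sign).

+0.707107  (= +√(1/2))

j₁+j₂−J=0  J+j₁−j₂=5  J−j₁+j₂=5  j₁+j₂+J+1=11
(j₁±m₁, j₂±m₂, J±M) = (0,5,1,4,1,9)
P² = 4147200
sum k=0..0:
  [0] +1/2880 = 1/2880
S = 1/2880
C² = P²·S² = 1/2 ; C = +0.707107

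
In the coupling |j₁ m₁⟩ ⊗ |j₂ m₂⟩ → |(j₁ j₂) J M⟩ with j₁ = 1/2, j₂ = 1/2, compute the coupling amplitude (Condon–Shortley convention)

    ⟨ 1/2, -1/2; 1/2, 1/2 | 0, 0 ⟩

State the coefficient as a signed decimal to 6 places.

√[1·1!0!0!/2! · 0!1!1!0!0!0!] = √(1/2)
  +(−1)^1/∏(1,0,0,0,0,0)! = -1  (running -1)
⟨..|..⟩ = √(1/2)·(-1) = -0.707107

-0.707107  (= −√(1/2))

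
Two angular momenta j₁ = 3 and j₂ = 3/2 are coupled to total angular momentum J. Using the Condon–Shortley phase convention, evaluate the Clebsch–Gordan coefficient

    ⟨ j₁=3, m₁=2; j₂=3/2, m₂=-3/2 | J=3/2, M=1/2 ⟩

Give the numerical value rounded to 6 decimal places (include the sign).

j₁+j₂−J=3  J+j₁−j₂=3  J−j₁+j₂=0  j₁+j₂+J+1=7
(j₁±m₁, j₂±m₂, J±M) = (5,1,0,3,2,1)
P² = 288/7
sum k=0..0:
  [0] +1/12 = 1/12
S = 1/12
C² = P²·S² = 2/7 ; C = +0.534522

+√(2/7) = +0.534522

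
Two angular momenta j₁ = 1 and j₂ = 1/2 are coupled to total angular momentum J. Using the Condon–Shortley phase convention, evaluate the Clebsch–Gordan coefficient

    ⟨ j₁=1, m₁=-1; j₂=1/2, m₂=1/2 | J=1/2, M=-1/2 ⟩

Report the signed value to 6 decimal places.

√[2·1!1!0!/3! · 0!2!1!0!0!1!] = √(2/3)
  +(−1)^1/∏(1,0,1,0,0,0)! = -1  (running -1)
⟨..|..⟩ = √(2/3)·(-1) = -0.816497

-0.816497  (= −√(2/3))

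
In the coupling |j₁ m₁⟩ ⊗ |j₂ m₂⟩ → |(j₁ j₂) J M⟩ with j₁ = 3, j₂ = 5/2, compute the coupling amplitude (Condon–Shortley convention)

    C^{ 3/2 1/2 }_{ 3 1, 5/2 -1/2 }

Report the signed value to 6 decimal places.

-0.097590  (= −√(1/105))

√[4·4!2!1!/8! · 4!2!2!3!2!1!] = √(192/35)
  +(−1)^1/∏(1,3,1,1,1,0)! = -1/6  (running -1/6)
  +(−1)^2/∏(2,2,0,0,2,1)! = 1/8  (running -1/24)
⟨..|..⟩ = √(192/35)·(-1/24) = -0.097590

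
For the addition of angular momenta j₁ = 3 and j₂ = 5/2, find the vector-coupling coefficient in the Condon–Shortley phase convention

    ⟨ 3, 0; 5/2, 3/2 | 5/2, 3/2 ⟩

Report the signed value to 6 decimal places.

triangle: 3!×3!×2!/9! = 72/362880
(j±m)!: 3!×3!×4!×1!×4!×1! = 20736
prefactor² = (2J+1)×Δ×N² = 864/35
  k=2: +1/(2!×1!×1!×2!×2!×0!) = 1/8
  k=3: −1/(3!×0!×0!×1!×3!×1!) = -1/36
Σ = 7/72  ⇒  CG² = 864/35×7/72² = 7/30
CG = +√(7/30) = +0.483046

+0.483046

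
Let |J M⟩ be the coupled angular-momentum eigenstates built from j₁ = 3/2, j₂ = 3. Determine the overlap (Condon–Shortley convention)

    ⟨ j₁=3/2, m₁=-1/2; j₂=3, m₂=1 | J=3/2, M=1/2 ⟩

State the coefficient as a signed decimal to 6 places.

triangle: 3!×0!×3!/7! = 36/5040
(j±m)!: 1!×2!×4!×2!×2!×1! = 192
prefactor² = (2J+1)×Δ×N² = 192/35
  k=2: +1/(2!×1!×0!×2!×0!×1!) = 1/4
Σ = 1/4  ⇒  CG² = 192/35×1/4² = 12/35
CG = +√(12/35) = +0.585540

+√(12/35) ≈ +0.585540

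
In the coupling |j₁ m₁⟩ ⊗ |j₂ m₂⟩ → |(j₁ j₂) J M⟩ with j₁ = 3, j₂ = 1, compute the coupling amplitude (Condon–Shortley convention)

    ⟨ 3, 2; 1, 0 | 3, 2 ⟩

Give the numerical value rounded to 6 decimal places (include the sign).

j₁+j₂−J=1  J+j₁−j₂=5  J−j₁+j₂=1  j₁+j₂+J+1=8
(j₁±m₁, j₂±m₂, J±M) = (5,1,1,1,5,1)
P² = 300
sum k=0..1:
  [0] +1/24 = 1/24
  [1] −1/120 = -1/120
S = 1/30
C² = P²·S² = 1/3 ; C = +0.577350

+√(1/3) = +0.577350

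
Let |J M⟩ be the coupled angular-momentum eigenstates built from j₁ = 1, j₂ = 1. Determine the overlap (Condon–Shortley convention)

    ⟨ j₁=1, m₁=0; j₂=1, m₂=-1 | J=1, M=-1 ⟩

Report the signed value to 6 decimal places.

+0.707107

triangle: 1!·1!·1!/4! = 1/24
(j±m)!: 1!·1!·0!·2!·0!·2! = 4
prefactor² = (2J+1)·Δ·N² = 1/2
  k=0: +1/(0!·1!·1!·0!·0!·1!) = 1
Σ = 1  ⇒  CG² = 1/2·1² = 1/2
CG = +√(1/2) = +0.707107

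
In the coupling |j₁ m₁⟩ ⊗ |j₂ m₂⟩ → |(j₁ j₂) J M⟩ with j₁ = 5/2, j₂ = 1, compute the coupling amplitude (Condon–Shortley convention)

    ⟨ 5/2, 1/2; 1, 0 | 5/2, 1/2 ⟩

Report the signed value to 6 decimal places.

triangle: 1!·4!·1!/7! = 24/5040
(j±m)!: 3!·2!·1!·1!·3!·2! = 144
prefactor² = (2J+1)·Δ·N² = 144/35
  k=0: +1/(0!·1!·2!·1!·2!·0!) = 1/4
  k=1: −1/(1!·0!·1!·0!·3!·1!) = -1/6
Σ = 1/12  ⇒  CG² = 144/35·1/12² = 1/35
CG = +√(1/35) = +0.169031

+0.169031  (= +√(1/35))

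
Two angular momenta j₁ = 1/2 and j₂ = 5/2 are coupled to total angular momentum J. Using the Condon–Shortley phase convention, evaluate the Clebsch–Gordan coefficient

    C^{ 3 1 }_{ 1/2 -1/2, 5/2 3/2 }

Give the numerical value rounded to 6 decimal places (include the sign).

+√(1/3) ≈ +0.577350

√[7·0!1!5!/7! · 0!1!4!1!4!2!] = √(192)
  +(−1)^0/∏(0,0,1,4,0,1)! = 1/24  (running 1/24)
⟨..|..⟩ = √(192)·(1/24) = +0.577350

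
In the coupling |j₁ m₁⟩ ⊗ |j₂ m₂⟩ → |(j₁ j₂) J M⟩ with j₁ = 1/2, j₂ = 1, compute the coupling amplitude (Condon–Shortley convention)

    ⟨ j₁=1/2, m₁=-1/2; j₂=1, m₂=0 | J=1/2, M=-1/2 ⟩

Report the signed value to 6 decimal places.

−√(1/3) = -0.577350

j₁+j₂−J=1  J+j₁−j₂=0  J−j₁+j₂=1  j₁+j₂+J+1=3
(j₁±m₁, j₂±m₂, J±M) = (0,1,1,1,0,1)
P² = 1/3
sum k=1..1:
  [1] −1/1 = -1
S = -1
C² = P²·S² = 1/3 ; C = -0.577350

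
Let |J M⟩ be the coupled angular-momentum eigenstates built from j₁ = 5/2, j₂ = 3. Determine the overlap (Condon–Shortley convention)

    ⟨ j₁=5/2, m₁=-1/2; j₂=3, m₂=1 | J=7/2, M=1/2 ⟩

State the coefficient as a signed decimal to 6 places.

j₁+j₂−J=2  J+j₁−j₂=3  J−j₁+j₂=4  j₁+j₂+J+1=10
(j₁±m₁, j₂±m₂, J±M) = (2,3,4,2,4,3)
P² = 9216/175
sum k=0..2:
  [0] +1/288 = 1/288
  [1] −1/12 = -1/12
  [2] +1/16 = 1/16
S = -5/288
C² = P²·S² = 1/63 ; C = -0.125988

−√(1/63) = -0.125988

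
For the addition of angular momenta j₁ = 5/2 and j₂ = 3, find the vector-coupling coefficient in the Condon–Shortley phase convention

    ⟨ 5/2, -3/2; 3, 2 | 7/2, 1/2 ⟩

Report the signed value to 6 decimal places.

+√(20/63) = +0.563436

√[8·2!3!4!/10! · 1!4!5!1!4!3!] = √(9216/35)
  +(−1)^1/∏(1,1,3,4,0,0)! = -1/144  (running -1/144)
  +(−1)^2/∏(2,0,2,3,1,1)! = 1/24  (running 5/144)
⟨..|..⟩ = √(9216/35)·(5/144) = +0.563436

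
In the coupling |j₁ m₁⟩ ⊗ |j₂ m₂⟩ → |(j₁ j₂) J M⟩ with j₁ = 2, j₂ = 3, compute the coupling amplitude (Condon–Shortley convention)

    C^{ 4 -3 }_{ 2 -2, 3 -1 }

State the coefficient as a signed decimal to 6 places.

triangle: 1!·3!·5!/10! = 720/3628800
(j±m)!: 0!·4!·2!·4!·1!·7! = 5806080
prefactor² = (2J+1)·Δ·N² = 10368
  k=1: −1/(1!·0!·3!·1!·0!·4!) = -1/144
Σ = -1/144  ⇒  CG² = 10368·(-1/144)² = 1/2
CG = −√(1/2) = -0.707107

−√(1/2) ≈ -0.707107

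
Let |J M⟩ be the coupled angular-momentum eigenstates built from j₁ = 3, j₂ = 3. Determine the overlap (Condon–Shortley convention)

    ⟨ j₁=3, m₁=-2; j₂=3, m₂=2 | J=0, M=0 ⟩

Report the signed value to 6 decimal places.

-0.377964  (= −√(1/7))

j₁+j₂−J=6  J+j₁−j₂=0  J−j₁+j₂=0  j₁+j₂+J+1=7
(j₁±m₁, j₂±m₂, J±M) = (1,5,5,1,0,0)
P² = 14400/7
sum k=5..5:
  [5] −1/120 = -1/120
S = -1/120
C² = P²·S² = 1/7 ; C = -0.377964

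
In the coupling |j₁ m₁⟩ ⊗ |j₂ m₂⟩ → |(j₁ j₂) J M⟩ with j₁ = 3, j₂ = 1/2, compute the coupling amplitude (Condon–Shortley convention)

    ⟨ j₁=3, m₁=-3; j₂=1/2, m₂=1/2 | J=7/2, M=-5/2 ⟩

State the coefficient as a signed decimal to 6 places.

+√(1/7) = +0.377964

j₁+j₂−J=0  J+j₁−j₂=6  J−j₁+j₂=1  j₁+j₂+J+1=8
(j₁±m₁, j₂±m₂, J±M) = (0,6,1,0,1,6)
P² = 518400/7
sum k=0..0:
  [0] +1/720 = 1/720
S = 1/720
C² = P²·S² = 1/7 ; C = +0.377964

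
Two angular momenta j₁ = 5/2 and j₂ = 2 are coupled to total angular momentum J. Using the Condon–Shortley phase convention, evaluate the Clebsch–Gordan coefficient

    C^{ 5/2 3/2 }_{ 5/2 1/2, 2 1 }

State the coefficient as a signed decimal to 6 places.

−√(6/35) = -0.414039

√[6·2!3!2!/8! · 3!2!3!1!4!1!] = √(216/35)
  +(−1)^1/∏(1,1,1,2,2,0)! = -1/4  (running -1/4)
  +(−1)^2/∏(2,0,0,1,3,1)! = 1/12  (running -1/6)
⟨..|..⟩ = √(216/35)·(-1/6) = -0.414039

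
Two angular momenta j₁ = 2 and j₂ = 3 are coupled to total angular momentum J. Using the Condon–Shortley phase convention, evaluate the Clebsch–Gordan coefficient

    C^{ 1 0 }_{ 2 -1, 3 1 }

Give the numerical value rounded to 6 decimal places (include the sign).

√[3·4!0!2!/7! · 1!3!4!2!1!1!] = √(288/35)
  +(−1)^3/∏(3,1,0,1,0,1)! = -1/6  (running -1/6)
⟨..|..⟩ = √(288/35)·(-1/6) = -0.478091

−√(8/35) = -0.478091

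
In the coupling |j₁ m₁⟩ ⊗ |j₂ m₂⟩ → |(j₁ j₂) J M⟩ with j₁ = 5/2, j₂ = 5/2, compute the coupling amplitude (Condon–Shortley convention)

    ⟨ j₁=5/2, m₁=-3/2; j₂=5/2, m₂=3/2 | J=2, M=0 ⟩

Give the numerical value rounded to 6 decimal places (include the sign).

j₁+j₂−J=3  J+j₁−j₂=2  J−j₁+j₂=2  j₁+j₂+J+1=8
(j₁±m₁, j₂±m₂, J±M) = (1,4,4,1,2,2)
P² = 48/7
sum k=2..3:
  [2] +1/8 = 1/8
  [3] −1/6 = -1/6
S = -1/24
C² = P²·S² = 1/84 ; C = -0.109109

-0.109109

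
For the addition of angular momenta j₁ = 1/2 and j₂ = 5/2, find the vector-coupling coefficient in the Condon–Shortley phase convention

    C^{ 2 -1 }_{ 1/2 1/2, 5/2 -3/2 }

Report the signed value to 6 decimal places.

√[5·1!0!4!/6! · 1!0!1!4!1!3!] = √(24)
  +(−1)^0/∏(0,1,0,1,0,3)! = 1/6  (running 1/6)
⟨..|..⟩ = √(24)·(1/6) = +0.816497

+0.816497  (= +√(2/3))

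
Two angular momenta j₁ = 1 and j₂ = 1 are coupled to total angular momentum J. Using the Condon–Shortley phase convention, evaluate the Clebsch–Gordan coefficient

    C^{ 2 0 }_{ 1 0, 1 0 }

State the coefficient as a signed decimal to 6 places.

+√(2/3) = +0.816497

j₁+j₂−J=0  J+j₁−j₂=2  J−j₁+j₂=2  j₁+j₂+J+1=5
(j₁±m₁, j₂±m₂, J±M) = (1,1,1,1,2,2)
P² = 2/3
sum k=0..0:
  [0] +1/1 = 1
S = 1
C² = P²·S² = 2/3 ; C = +0.816497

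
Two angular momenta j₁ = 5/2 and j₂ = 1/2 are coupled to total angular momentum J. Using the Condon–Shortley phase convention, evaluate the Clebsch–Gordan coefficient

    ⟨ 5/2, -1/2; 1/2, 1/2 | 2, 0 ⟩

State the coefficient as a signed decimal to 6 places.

√[5·1!4!0!/6! · 2!3!1!0!2!2!] = √(8)
  +(−1)^1/∏(1,0,2,0,2,0)! = -1/4  (running -1/4)
⟨..|..⟩ = √(8)·(-1/4) = -0.707107

−√(1/2) ≈ -0.707107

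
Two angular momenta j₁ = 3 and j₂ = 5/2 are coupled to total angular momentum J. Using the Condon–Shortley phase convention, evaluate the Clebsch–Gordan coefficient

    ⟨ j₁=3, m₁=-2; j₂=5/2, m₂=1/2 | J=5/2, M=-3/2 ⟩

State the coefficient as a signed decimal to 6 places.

j₁+j₂−J=3  J+j₁−j₂=3  J−j₁+j₂=2  j₁+j₂+J+1=9
(j₁±m₁, j₂±m₂, J±M) = (1,5,3,2,1,4)
P² = 288/7
sum k=2..3:
  [2] +1/12 = 1/12
  [3] −1/24 = -1/24
S = 1/24
C² = P²·S² = 1/14 ; C = +0.267261

+√(1/14) = +0.267261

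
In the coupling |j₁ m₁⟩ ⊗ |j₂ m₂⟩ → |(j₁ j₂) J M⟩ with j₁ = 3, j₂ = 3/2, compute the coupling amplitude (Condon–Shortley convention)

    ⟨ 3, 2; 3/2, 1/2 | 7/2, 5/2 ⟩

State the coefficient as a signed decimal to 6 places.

+√(1/7) = +0.377964

j₁+j₂−J=1  J+j₁−j₂=5  J−j₁+j₂=2  j₁+j₂+J+1=9
(j₁±m₁, j₂±m₂, J±M) = (5,1,2,1,6,1)
P² = 6400/7
sum k=0..1:
  [0] +1/48 = 1/48
  [1] −1/120 = -1/120
S = 1/80
C² = P²·S² = 1/7 ; C = +0.377964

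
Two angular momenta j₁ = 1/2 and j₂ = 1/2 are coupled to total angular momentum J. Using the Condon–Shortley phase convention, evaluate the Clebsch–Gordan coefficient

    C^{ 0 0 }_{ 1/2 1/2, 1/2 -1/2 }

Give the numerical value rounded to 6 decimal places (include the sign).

√[1·1!0!0!/2! · 1!0!0!1!0!0!] = √(1/2)
  +(−1)^0/∏(0,1,0,0,0,0)! = 1  (running 1)
⟨..|..⟩ = √(1/2)·(1) = +0.707107

+√(1/2) ≈ +0.707107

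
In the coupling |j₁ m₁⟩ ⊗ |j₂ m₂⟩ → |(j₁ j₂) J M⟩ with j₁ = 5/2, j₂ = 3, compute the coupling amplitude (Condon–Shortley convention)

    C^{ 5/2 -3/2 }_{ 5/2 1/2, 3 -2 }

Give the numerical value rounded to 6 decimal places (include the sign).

triangle: 3!*2!*3!/9! = 72/362880
(j±m)!: 3!*2!*1!*5!*1!*4! = 34560
prefactor² = (2J+1)*Δ*N² = 288/7
  k=0: +1/(0!*3!*2!*1!*0!*2!) = 1/24
  k=1: −1/(1!*2!*1!*0!*1!*3!) = -1/12
Σ = -1/24  ⇒  CG² = 288/7*(-1/24)² = 1/14
CG = −√(1/14) = -0.267261

-0.267261  (= −√(1/14))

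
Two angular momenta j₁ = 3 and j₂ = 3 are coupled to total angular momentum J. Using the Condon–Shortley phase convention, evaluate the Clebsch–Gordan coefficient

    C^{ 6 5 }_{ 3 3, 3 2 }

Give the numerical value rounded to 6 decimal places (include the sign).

triangle: 0!*6!*6!/13! = 518400/6227020800
(j±m)!: 6!*0!*5!*1!*11!*1! = 3448811520000
prefactor² = (2J+1)*Δ*N² = 3732480000
  k=0: +1/(0!*0!*0!*5!*6!*1!) = 1/86400
Σ = 1/86400  ⇒  CG² = 3732480000*1/86400² = 1/2
CG = +√(1/2) = +0.707107

+0.707107  (= +√(1/2))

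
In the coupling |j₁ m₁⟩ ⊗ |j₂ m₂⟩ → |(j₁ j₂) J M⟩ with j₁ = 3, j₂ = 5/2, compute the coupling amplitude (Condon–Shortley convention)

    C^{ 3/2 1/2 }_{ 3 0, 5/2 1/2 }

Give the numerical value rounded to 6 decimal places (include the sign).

√[4·4!2!1!/8! · 3!3!3!2!2!1!] = √(144/35)
  +(−1)^2/∏(2,2,1,1,1,0)! = 1/4  (running 1/4)
  +(−1)^3/∏(3,1,0,0,2,1)! = -1/12  (running 1/6)
⟨..|..⟩ = √(144/35)·(1/6) = +0.338062

+0.338062  (= +√(4/35))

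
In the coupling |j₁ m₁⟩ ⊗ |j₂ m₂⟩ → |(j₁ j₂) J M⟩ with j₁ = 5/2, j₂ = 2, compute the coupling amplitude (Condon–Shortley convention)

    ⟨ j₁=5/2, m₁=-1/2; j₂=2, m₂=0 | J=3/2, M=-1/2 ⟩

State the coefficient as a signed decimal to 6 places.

triangle: 3!×2!×1!/7! = 12/5040
(j±m)!: 2!×3!×2!×2!×1!×2! = 96
prefactor² = (2J+1)×Δ×N² = 32/35
  k=1: −1/(1!×2!×2!×1!×0!×0!) = -1/4
  k=2: +1/(2!×1!×1!×0!×1!×1!) = 1/2
Σ = 1/4  ⇒  CG² = 32/35×1/4² = 2/35
CG = +√(2/35) = +0.239046

+0.239046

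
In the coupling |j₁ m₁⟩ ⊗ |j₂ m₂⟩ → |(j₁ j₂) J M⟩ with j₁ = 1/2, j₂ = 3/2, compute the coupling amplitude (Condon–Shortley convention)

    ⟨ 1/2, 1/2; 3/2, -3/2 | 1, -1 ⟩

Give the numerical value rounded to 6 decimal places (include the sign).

+0.866025  (= +√(3/4))

triangle: 1!*0!*2!/4! = 2/24
(j±m)!: 1!*0!*0!*3!*0!*2! = 12
prefactor² = (2J+1)*Δ*N² = 3
  k=0: +1/(0!*1!*0!*0!*0!*2!) = 1/2
Σ = 1/2  ⇒  CG² = 3*1/2² = 3/4
CG = +√(3/4) = +0.866025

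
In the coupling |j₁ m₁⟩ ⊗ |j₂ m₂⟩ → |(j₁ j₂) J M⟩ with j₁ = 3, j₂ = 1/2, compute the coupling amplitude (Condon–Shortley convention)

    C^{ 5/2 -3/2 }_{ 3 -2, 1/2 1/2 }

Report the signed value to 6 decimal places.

-0.845154  (= −√(5/7))

j₁+j₂−J=1  J+j₁−j₂=5  J−j₁+j₂=0  j₁+j₂+J+1=7
(j₁±m₁, j₂±m₂, J±M) = (1,5,1,0,1,4)
P² = 2880/7
sum k=1..1:
  [1] −1/24 = -1/24
S = -1/24
C² = P²·S² = 5/7 ; C = -0.845154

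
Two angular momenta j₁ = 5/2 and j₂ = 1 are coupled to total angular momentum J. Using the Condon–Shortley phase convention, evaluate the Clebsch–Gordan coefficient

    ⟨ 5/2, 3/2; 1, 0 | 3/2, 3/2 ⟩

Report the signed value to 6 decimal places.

−√(4/15) = -0.516398

√[4·2!3!0!/6! · 4!1!1!1!3!0!] = √(48/5)
  +(−1)^1/∏(1,1,0,0,3,0)! = -1/6  (running -1/6)
⟨..|..⟩ = √(48/5)·(-1/6) = -0.516398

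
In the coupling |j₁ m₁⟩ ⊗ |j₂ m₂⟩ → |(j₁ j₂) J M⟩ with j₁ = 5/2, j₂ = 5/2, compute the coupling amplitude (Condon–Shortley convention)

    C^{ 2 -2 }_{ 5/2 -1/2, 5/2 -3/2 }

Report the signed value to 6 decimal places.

-0.566947  (= −√(9/28))

√[5·3!2!2!/8! · 2!3!1!4!0!4!] = √(144/7)
  +(−1)^1/∏(1,2,2,0,0,2)! = -1/8  (running -1/8)
⟨..|..⟩ = √(144/7)·(-1/8) = -0.566947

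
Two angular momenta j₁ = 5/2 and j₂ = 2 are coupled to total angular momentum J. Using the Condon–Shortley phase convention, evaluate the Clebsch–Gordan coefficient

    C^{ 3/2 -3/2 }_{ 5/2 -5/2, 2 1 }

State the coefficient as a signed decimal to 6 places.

j₁+j₂−J=3  J+j₁−j₂=2  J−j₁+j₂=1  j₁+j₂+J+1=7
(j₁±m₁, j₂±m₂, J±M) = (0,5,3,1,0,3)
P² = 288/7
sum k=3..3:
  [3] −1/12 = -1/12
S = -1/12
C² = P²·S² = 2/7 ; C = -0.534522

-0.534522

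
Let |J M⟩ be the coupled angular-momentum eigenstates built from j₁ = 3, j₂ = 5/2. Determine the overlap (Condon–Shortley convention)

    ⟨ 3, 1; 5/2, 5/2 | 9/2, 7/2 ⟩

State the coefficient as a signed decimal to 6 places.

j₁+j₂−J=1  J+j₁−j₂=5  J−j₁+j₂=4  j₁+j₂+J+1=11
(j₁±m₁, j₂±m₂, J±M) = (4,2,5,0,8,1)
P² = 1843200/11
sum k=1..1:
  [1] −1/576 = -1/576
S = -1/576
C² = P²·S² = 50/99 ; C = -0.710669

-0.710669  (= −√(50/99))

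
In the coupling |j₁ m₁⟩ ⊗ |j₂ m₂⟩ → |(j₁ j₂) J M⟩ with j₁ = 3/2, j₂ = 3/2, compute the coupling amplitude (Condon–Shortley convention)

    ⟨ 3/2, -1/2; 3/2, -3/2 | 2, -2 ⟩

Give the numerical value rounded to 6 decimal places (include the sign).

triangle: 1!·2!·2!/6! = 4/720
(j±m)!: 1!·2!·0!·3!·0!·4! = 288
prefactor² = (2J+1)·Δ·N² = 8
  k=0: +1/(0!·1!·2!·0!·0!·2!) = 1/4
Σ = 1/4  ⇒  CG² = 8·1/4² = 1/2
CG = +√(1/2) = +0.707107

+0.707107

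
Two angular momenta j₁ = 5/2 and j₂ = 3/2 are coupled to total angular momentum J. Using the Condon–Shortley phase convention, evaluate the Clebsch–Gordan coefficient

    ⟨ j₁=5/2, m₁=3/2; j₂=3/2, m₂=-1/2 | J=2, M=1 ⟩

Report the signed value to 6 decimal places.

+0.154303

j₁+j₂−J=2  J+j₁−j₂=3  J−j₁+j₂=1  j₁+j₂+J+1=7
(j₁±m₁, j₂±m₂, J±M) = (4,1,1,2,3,1)
P² = 24/7
sum k=0..1:
  [0] +1/4 = 1/4
  [1] −1/6 = -1/6
S = 1/12
C² = P²·S² = 1/42 ; C = +0.154303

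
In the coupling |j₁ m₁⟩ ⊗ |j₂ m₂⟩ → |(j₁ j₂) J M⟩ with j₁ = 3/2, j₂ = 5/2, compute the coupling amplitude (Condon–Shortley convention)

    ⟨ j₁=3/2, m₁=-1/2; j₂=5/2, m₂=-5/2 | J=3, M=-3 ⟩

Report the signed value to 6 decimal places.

√[7·1!2!4!/8! · 1!2!0!5!0!6!] = √(1440)
  +(−1)^0/∏(0,1,2,0,0,4)! = 1/48  (running 1/48)
⟨..|..⟩ = √(1440)·(1/48) = +0.790569

+0.790569  (= +√(5/8))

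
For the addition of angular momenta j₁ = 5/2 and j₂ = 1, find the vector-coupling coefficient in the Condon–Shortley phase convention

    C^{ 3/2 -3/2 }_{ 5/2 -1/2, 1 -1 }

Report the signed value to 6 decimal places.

+0.258199

√[4·2!3!0!/6! · 2!3!0!2!0!3!] = √(48/5)
  +(−1)^0/∏(0,2,3,0,0,0)! = 1/12  (running 1/12)
⟨..|..⟩ = √(48/5)·(1/12) = +0.258199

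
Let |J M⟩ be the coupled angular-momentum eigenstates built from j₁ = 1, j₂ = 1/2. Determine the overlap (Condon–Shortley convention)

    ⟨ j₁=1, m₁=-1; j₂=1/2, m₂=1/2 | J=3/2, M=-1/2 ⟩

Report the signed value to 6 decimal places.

j₁+j₂−J=0  J+j₁−j₂=2  J−j₁+j₂=1  j₁+j₂+J+1=4
(j₁±m₁, j₂±m₂, J±M) = (0,2,1,0,1,2)
P² = 4/3
sum k=0..0:
  [0] +1/2 = 1/2
S = 1/2
C² = P²·S² = 1/3 ; C = +0.577350

+0.577350  (= +√(1/3))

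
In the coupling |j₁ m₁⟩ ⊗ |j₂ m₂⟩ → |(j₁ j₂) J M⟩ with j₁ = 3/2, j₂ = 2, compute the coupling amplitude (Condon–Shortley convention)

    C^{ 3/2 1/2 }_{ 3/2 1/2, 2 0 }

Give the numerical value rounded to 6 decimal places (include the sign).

-0.447214  (= −√(1/5))

j₁+j₂−J=2  J+j₁−j₂=1  J−j₁+j₂=2  j₁+j₂+J+1=6
(j₁±m₁, j₂±m₂, J±M) = (2,1,2,2,2,1)
P² = 16/45
sum k=0..1:
  [0] +1/4 = 1/4
  [1] −1/1 = -1
S = -3/4
C² = P²·S² = 1/5 ; C = -0.447214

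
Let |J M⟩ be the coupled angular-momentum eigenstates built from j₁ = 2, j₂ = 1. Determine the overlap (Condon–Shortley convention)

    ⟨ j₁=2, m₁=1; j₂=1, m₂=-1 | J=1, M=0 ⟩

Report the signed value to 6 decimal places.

triangle: 2!×2!×0!/5! = 4/120
(j±m)!: 3!×1!×0!×2!×1!×1! = 12
prefactor² = (2J+1)×Δ×N² = 6/5
  k=0: +1/(0!×2!×1!×0!×1!×0!) = 1/2
Σ = 1/2  ⇒  CG² = 6/5×1/2² = 3/10
CG = +√(3/10) = +0.547723

+√(3/10) ≈ +0.547723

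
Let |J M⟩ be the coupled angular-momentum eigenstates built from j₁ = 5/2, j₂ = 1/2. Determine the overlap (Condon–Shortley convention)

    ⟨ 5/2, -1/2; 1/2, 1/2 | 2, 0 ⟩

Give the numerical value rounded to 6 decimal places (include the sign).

-0.707107  (= −√(1/2))

triangle: 1!×4!×0!/6! = 24/720
(j±m)!: 2!×3!×1!×0!×2!×2! = 48
prefactor² = (2J+1)×Δ×N² = 8
  k=1: −1/(1!×0!×2!×0!×2!×0!) = -1/4
Σ = -1/4  ⇒  CG² = 8×(-1/4)² = 1/2
CG = −√(1/2) = -0.707107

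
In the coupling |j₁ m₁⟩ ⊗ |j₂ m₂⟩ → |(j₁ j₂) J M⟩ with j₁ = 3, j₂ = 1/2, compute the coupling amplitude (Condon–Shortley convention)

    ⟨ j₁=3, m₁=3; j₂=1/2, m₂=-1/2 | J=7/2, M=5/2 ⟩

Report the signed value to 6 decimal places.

+0.377964

j₁+j₂−J=0  J+j₁−j₂=6  J−j₁+j₂=1  j₁+j₂+J+1=8
(j₁±m₁, j₂±m₂, J±M) = (6,0,0,1,6,1)
P² = 518400/7
sum k=0..0:
  [0] +1/720 = 1/720
S = 1/720
C² = P²·S² = 1/7 ; C = +0.377964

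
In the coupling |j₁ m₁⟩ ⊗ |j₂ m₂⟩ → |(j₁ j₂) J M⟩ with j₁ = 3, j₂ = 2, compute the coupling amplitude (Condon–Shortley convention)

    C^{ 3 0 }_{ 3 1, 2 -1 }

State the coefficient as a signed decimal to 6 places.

√[7·2!4!2!/9! · 4!2!1!3!3!3!] = √(96/5)
  +(−1)^0/∏(0,2,2,1,2,1)! = 1/8  (running 1/8)
  +(−1)^1/∏(1,1,1,0,3,2)! = -1/12  (running 1/24)
⟨..|..⟩ = √(96/5)·(1/24) = +0.182574

+0.182574  (= +√(1/30))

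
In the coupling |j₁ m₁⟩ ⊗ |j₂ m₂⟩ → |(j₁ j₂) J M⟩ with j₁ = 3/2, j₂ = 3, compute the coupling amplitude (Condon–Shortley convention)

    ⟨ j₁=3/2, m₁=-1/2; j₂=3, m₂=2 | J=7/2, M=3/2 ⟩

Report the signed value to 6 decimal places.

triangle: 1!*2!*5!/9! = 240/362880
(j±m)!: 1!*2!*5!*1!*5!*2! = 57600
prefactor² = (2J+1)*Δ*N² = 6400/21
  k=0: +1/(0!*1!*2!*5!*0!*0!) = 1/240
  k=1: −1/(1!*0!*1!*4!*1!*1!) = -1/24
Σ = -3/80  ⇒  CG² = 6400/21*(-3/80)² = 3/7
CG = −√(3/7) = -0.654654

-0.654654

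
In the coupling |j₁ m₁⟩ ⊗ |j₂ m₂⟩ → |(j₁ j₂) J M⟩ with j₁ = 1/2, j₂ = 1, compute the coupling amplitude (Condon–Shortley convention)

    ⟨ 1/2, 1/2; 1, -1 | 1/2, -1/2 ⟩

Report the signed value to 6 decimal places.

+√(2/3) ≈ +0.816497

triangle: 1!*0!*1!/3! = 1/6
(j±m)!: 1!*0!*0!*2!*0!*1! = 2
prefactor² = (2J+1)*Δ*N² = 2/3
  k=0: +1/(0!*1!*0!*0!*0!*1!) = 1
Σ = 1  ⇒  CG² = 2/3*1² = 2/3
CG = +√(2/3) = +0.816497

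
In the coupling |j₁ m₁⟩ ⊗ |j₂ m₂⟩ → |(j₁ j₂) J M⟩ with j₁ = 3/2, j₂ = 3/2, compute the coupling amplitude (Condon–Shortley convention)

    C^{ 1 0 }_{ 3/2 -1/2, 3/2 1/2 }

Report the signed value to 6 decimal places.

j₁+j₂−J=2  J+j₁−j₂=1  J−j₁+j₂=1  j₁+j₂+J+1=5
(j₁±m₁, j₂±m₂, J±M) = (1,2,2,1,1,1)
P² = 1/5
sum k=1..2:
  [1] −1/1 = -1
  [2] +1/2 = 1/2
S = -1/2
C² = P²·S² = 1/20 ; C = -0.223607

-0.223607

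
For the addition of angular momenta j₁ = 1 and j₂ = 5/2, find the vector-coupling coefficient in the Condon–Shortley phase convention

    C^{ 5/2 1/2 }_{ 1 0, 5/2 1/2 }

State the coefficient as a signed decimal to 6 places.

triangle: 1!×1!×4!/7! = 24/5040
(j±m)!: 1!×1!×3!×2!×3!×2! = 144
prefactor² = (2J+1)×Δ×N² = 144/35
  k=0: +1/(0!×1!×1!×3!×0!×1!) = 1/6
  k=1: −1/(1!×0!×0!×2!×1!×2!) = -1/4
Σ = -1/12  ⇒  CG² = 144/35×(-1/12)² = 1/35
CG = −√(1/35) = -0.169031

−√(1/35) ≈ -0.169031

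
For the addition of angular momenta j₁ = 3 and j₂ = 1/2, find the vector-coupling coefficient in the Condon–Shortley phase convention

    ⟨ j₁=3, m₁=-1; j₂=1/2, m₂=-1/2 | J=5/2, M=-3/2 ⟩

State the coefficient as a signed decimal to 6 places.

triangle: 1!·5!·0!/7! = 120/5040
(j±m)!: 2!·4!·0!·1!·1!·4! = 1152
prefactor² = (2J+1)·Δ·N² = 1152/7
  k=0: +1/(0!·1!·4!·0!·1!·0!) = 1/24
Σ = 1/24  ⇒  CG² = 1152/7·1/24² = 2/7
CG = +√(2/7) = +0.534522

+0.534522  (= +√(2/7))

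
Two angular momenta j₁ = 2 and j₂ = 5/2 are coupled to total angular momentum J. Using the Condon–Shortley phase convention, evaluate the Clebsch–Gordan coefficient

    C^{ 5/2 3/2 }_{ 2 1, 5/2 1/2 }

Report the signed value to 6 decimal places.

√[6·2!2!3!/8! · 3!1!3!2!4!1!] = √(216/35)
  +(−1)^0/∏(0,2,1,3,1,0)! = 1/12  (running 1/12)
  +(−1)^1/∏(1,1,0,2,2,1)! = -1/4  (running -1/6)
⟨..|..⟩ = √(216/35)·(-1/6) = -0.414039

-0.414039  (= −√(6/35))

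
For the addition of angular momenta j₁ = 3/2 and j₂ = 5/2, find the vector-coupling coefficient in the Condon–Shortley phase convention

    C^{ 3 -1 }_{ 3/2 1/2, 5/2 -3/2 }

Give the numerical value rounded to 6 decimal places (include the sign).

j₁+j₂−J=1  J+j₁−j₂=2  J−j₁+j₂=4  j₁+j₂+J+1=8
(j₁±m₁, j₂±m₂, J±M) = (2,1,1,4,2,4)
P² = 96/5
sum k=0..1:
  [0] +1/6 = 1/6
  [1] −1/48 = -1/48
S = 7/48
C² = P²·S² = 49/120 ; C = +0.639010

+√(49/120) ≈ +0.639010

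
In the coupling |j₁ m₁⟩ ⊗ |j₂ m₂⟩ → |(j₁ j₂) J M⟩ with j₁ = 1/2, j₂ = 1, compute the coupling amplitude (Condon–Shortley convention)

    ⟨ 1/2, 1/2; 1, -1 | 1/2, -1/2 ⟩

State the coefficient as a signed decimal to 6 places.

+0.816497

triangle: 1!×0!×1!/3! = 1/6
(j±m)!: 1!×0!×0!×2!×0!×1! = 2
prefactor² = (2J+1)×Δ×N² = 2/3
  k=0: +1/(0!×1!×0!×0!×0!×1!) = 1
Σ = 1  ⇒  CG² = 2/3×1² = 2/3
CG = +√(2/3) = +0.816497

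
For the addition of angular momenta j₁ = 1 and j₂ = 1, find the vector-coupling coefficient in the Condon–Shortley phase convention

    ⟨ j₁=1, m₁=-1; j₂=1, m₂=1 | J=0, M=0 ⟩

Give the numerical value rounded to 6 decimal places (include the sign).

triangle: 2!×0!×0!/3! = 2/6
(j±m)!: 0!×2!×2!×0!×0!×0! = 4
prefactor² = (2J+1)×Δ×N² = 4/3
  k=2: +1/(2!×0!×0!×0!×0!×0!) = 1/2
Σ = 1/2  ⇒  CG² = 4/3×1/2² = 1/3
CG = +√(1/3) = +0.577350

+√(1/3) = +0.577350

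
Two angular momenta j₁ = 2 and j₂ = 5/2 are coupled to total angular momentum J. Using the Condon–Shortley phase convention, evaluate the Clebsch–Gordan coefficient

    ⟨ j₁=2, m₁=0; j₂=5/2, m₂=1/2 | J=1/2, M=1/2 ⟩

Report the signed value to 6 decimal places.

+0.447214

triangle: 4!×0!×1!/6! = 24/720
(j±m)!: 2!×2!×3!×2!×1!×0! = 48
prefactor² = (2J+1)×Δ×N² = 16/5
  k=2: +1/(2!×2!×0!×1!×0!×0!) = 1/4
Σ = 1/4  ⇒  CG² = 16/5×1/4² = 1/5
CG = +√(1/5) = +0.447214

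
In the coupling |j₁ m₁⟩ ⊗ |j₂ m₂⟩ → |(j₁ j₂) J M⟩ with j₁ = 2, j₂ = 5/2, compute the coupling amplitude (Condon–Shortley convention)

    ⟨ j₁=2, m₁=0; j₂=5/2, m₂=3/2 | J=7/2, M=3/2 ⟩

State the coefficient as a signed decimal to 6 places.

−√(2/7) = -0.534522

j₁+j₂−J=1  J+j₁−j₂=3  J−j₁+j₂=4  j₁+j₂+J+1=9
(j₁±m₁, j₂±m₂, J±M) = (2,2,4,1,5,2)
P² = 512/7
sum k=0..1:
  [0] +1/48 = 1/48
  [1] −1/12 = -1/12
S = -1/16
C² = P²·S² = 2/7 ; C = -0.534522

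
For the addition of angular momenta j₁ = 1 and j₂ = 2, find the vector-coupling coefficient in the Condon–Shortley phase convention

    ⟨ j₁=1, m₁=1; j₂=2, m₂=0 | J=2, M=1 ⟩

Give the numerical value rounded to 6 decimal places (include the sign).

+0.707107

√[5·1!1!3!/6! · 2!0!2!2!3!1!] = √(2)
  +(−1)^0/∏(0,1,0,2,1,1)! = 1/2  (running 1/2)
⟨..|..⟩ = √(2)·(1/2) = +0.707107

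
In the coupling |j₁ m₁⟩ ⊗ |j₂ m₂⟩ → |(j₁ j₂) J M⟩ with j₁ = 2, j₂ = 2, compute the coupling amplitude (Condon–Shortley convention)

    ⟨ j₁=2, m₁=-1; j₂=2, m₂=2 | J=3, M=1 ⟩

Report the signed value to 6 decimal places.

√[7·1!3!3!/8! · 1!3!4!0!4!2!] = √(216/5)
  +(−1)^1/∏(1,0,2,3,1,0)! = -1/12  (running -1/12)
⟨..|..⟩ = √(216/5)·(-1/12) = -0.547723

−√(3/10) ≈ -0.547723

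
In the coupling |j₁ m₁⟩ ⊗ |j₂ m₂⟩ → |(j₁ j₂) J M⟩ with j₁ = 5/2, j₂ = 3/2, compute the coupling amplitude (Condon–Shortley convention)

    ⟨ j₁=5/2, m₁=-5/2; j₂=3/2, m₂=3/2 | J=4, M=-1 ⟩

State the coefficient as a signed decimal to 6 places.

√[9·0!5!3!/9! · 0!5!3!0!3!5!] = √(64800/7)
  +(−1)^0/∏(0,0,5,3,0,0)! = 1/720  (running 1/720)
⟨..|..⟩ = √(64800/7)·(1/720) = +0.133631

+0.133631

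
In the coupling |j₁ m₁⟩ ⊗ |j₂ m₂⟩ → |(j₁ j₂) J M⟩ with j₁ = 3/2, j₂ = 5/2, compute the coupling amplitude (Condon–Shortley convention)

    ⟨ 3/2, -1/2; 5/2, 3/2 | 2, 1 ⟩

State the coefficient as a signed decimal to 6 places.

+√(1/42) = +0.154303

triangle: 2!×1!×3!/7! = 12/5040
(j±m)!: 1!×2!×4!×1!×3!×1! = 288
prefactor² = (2J+1)×Δ×N² = 24/7
  k=1: −1/(1!×1!×1!×3!×0!×0!) = -1/6
  k=2: +1/(2!×0!×0!×2!×1!×1!) = 1/4
Σ = 1/12  ⇒  CG² = 24/7×1/12² = 1/42
CG = +√(1/42) = +0.154303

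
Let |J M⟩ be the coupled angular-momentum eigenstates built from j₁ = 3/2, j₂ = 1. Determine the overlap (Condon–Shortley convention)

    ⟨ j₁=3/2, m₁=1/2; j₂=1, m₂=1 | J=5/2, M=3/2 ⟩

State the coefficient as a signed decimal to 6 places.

+√(3/5) ≈ +0.774597

j₁+j₂−J=0  J+j₁−j₂=3  J−j₁+j₂=2  j₁+j₂+J+1=6
(j₁±m₁, j₂±m₂, J±M) = (2,1,2,0,4,1)
P² = 48/5
sum k=0..0:
  [0] +1/4 = 1/4
S = 1/4
C² = P²·S² = 3/5 ; C = +0.774597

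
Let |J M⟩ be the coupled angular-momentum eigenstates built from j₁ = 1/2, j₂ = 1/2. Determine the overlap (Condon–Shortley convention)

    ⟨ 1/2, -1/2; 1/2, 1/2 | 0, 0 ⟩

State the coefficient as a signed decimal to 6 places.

j₁+j₂−J=1  J+j₁−j₂=0  J−j₁+j₂=0  j₁+j₂+J+1=2
(j₁±m₁, j₂±m₂, J±M) = (0,1,1,0,0,0)
P² = 1/2
sum k=1..1:
  [1] −1/1 = -1
S = -1
C² = P²·S² = 1/2 ; C = -0.707107

−√(1/2) ≈ -0.707107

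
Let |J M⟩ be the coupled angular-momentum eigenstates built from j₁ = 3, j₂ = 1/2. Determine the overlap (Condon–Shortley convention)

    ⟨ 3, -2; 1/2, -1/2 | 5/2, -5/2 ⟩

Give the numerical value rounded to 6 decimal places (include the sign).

triangle: 1!*5!*0!/7! = 120/5040
(j±m)!: 1!*5!*0!*1!*0!*5! = 14400
prefactor² = (2J+1)*Δ*N² = 14400/7
  k=0: +1/(0!*1!*5!*0!*0!*0!) = 1/120
Σ = 1/120  ⇒  CG² = 14400/7*1/120² = 1/7
CG = +√(1/7) = +0.377964

+√(1/7) = +0.377964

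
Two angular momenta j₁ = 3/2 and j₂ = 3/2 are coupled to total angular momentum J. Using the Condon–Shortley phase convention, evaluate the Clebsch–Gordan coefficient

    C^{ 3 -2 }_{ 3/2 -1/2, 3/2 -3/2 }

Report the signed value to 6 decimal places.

+0.707107  (= +√(1/2))

triangle: 0!·3!·3!/7! = 36/5040
(j±m)!: 1!·2!·0!·3!·1!·5! = 1440
prefactor² = (2J+1)·Δ·N² = 72
  k=0: +1/(0!·0!·2!·0!·1!·3!) = 1/12
Σ = 1/12  ⇒  CG² = 72·1/12² = 1/2
CG = +√(1/2) = +0.707107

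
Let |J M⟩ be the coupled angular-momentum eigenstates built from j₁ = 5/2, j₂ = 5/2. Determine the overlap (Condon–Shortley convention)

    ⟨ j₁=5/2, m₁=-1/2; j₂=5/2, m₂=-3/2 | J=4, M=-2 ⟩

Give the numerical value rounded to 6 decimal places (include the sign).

+0.422577  (= +√(5/28))

j₁+j₂−J=1  J+j₁−j₂=4  J−j₁+j₂=4  j₁+j₂+J+1=10
(j₁±m₁, j₂±m₂, J±M) = (2,3,1,4,2,6)
P² = 20736/35
sum k=0..1:
  [0] +1/36 = 1/36
  [1] −1/96 = -1/96
S = 5/288
C² = P²·S² = 5/28 ; C = +0.422577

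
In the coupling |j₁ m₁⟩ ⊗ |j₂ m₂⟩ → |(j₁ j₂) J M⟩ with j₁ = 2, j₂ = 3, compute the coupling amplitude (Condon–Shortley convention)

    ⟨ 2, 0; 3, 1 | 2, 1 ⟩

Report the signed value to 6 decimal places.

√[5·3!1!3!/8! · 2!2!4!2!3!1!] = √(36/7)
  +(−1)^1/∏(1,2,1,3,0,0)! = -1/12  (running -1/12)
  +(−1)^2/∏(2,1,0,2,1,1)! = 1/4  (running 1/6)
⟨..|..⟩ = √(36/7)·(1/6) = +0.377964

+0.377964  (= +√(1/7))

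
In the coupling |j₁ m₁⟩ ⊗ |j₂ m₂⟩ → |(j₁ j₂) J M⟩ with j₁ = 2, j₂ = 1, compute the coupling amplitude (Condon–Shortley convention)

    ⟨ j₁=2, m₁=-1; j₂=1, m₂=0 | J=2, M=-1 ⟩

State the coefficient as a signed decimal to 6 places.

−√(1/6) = -0.408248

j₁+j₂−J=1  J+j₁−j₂=3  J−j₁+j₂=1  j₁+j₂+J+1=6
(j₁±m₁, j₂±m₂, J±M) = (1,3,1,1,1,3)
P² = 3/2
sum k=0..1:
  [0] +1/6 = 1/6
  [1] −1/2 = -1/2
S = -1/3
C² = P²·S² = 1/6 ; C = -0.408248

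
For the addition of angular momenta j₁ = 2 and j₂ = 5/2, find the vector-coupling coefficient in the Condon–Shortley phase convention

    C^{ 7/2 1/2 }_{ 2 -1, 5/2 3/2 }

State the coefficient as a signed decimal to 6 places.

j₁+j₂−J=1  J+j₁−j₂=3  J−j₁+j₂=4  j₁+j₂+J+1=9
(j₁±m₁, j₂±m₂, J±M) = (1,3,4,1,4,3)
P² = 2304/35
sum k=0..1:
  [0] +1/144 = 1/144
  [1] −1/12 = -1/12
S = -11/144
C² = P²·S² = 121/315 ; C = -0.619780

-0.619780  (= −√(121/315))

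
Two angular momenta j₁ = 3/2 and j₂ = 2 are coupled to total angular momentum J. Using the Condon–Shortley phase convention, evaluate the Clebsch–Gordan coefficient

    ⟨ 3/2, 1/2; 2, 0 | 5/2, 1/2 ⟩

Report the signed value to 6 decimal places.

triangle: 1!*2!*3!/7! = 12/5040
(j±m)!: 2!*1!*2!*2!*3!*2! = 96
prefactor² = (2J+1)*Δ*N² = 48/35
  k=0: +1/(0!*1!*1!*2!*1!*1!) = 1/2
  k=1: −1/(1!*0!*0!*1!*2!*2!) = -1/4
Σ = 1/4  ⇒  CG² = 48/35*1/4² = 3/35
CG = +√(3/35) = +0.292770

+√(3/35) = +0.292770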